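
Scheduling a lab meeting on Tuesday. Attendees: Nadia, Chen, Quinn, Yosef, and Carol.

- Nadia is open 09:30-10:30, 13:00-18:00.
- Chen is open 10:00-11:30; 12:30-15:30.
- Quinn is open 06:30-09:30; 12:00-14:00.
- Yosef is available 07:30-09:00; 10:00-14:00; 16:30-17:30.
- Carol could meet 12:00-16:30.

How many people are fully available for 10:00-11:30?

Chen and Yosef can make the full 10:00-11:30 slot — that's 2.

2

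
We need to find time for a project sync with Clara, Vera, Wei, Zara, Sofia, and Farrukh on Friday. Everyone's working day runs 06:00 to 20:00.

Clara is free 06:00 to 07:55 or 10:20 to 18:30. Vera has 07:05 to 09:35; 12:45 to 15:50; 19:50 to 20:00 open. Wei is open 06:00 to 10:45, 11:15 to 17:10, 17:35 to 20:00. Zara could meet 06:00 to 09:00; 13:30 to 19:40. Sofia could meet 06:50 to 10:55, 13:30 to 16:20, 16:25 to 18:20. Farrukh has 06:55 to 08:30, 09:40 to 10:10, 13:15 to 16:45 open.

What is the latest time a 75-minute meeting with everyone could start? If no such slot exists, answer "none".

14:35

Clara ∩ Vera: 07:05-07:55, 12:45-15:50.
Clara ∩ Vera ∩ Wei: 07:05-07:55, 12:45-15:50.
Clara ∩ Vera ∩ Wei ∩ Zara: 07:05-07:55, 13:30-15:50.
Clara ∩ Vera ∩ Wei ∩ Zara ∩ Sofia: 07:05-07:55, 13:30-15:50.
Clara ∩ Vera ∩ Wei ∩ Zara ∩ Sofia ∩ Farrukh: 07:05-07:55, 13:30-15:50.
The last common window of at least 75 minutes is 13:30-15:50; a 75-minute meeting can start as late as 14:35 and still end by 15:50.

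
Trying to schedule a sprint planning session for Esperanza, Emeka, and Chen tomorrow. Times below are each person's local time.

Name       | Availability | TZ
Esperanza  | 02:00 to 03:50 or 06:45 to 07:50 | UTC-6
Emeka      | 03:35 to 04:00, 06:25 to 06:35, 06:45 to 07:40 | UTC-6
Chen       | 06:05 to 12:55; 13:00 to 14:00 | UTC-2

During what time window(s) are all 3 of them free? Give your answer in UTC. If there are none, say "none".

Esperanza in UTC: 08:00-09:50, 12:45-13:50 (add 6h to convert from UTC-6).
Emeka in UTC: 09:35-10:00, 12:25-12:35, 12:45-13:40 (add 6h to convert from UTC-6).
Chen in UTC: 08:05-14:55, 15:00-16:00 (add 2h to convert from UTC-2).
Esperanza ∩ Emeka: 09:35-09:50, 12:45-13:40.
Esperanza ∩ Emeka ∩ Chen: 09:35-09:50, 12:45-13:40.
Those are the intersection windows.

09:35-09:50, 12:45-13:40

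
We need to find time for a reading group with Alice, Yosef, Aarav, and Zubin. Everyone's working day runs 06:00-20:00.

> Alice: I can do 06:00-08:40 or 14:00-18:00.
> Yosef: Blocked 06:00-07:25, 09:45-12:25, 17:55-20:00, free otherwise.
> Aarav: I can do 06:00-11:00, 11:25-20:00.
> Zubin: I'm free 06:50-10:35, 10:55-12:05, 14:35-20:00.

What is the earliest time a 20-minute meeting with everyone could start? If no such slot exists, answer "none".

07:25

Alice free: 06:00-08:40, 14:00-18:00.
Yosef free: 07:25-09:45, 12:25-17:55 (invert busy blocks within the working day).
Aarav free: 06:00-11:00, 11:25-20:00.
Zubin free: 06:50-10:35, 10:55-12:05, 14:35-20:00.
Alice ∩ Yosef: 07:25-08:40, 14:00-17:55.
Alice ∩ Yosef ∩ Aarav: 07:25-08:40, 14:00-17:55.
Alice ∩ Yosef ∩ Aarav ∩ Zubin: 07:25-08:40, 14:35-17:55.
The first common window of at least 20 minutes is 07:25-08:40, so the earliest start is 07:25.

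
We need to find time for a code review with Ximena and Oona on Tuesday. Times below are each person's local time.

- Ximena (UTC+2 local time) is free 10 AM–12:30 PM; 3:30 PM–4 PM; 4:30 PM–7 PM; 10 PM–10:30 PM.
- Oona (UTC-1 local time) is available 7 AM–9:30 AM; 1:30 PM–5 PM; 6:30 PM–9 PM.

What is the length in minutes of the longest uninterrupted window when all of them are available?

Ximena in UTC: 08:00-10:30, 13:30-14:00, 14:30-17:00, 20:00-20:30 (subtract 2h to convert from UTC+2).
Oona in UTC: 08:00-10:30, 14:30-18:00, 19:30-22:00 (add 1h to convert from UTC-1).
Ximena ∩ Oona: 08:00-10:30, 14:30-17:00, 20:00-20:30.
So the common availability across everyone is 08:00-10:30, 14:30-17:00, 20:00-20:30.
The longest is 08:00-10:30 at 150 minutes.

150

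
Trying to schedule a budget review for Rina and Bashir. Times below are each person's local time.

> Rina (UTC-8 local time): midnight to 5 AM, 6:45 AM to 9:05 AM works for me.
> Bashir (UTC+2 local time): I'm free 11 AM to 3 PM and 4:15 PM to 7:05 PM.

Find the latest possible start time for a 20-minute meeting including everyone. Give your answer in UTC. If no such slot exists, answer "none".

Rina in UTC: 08:00-13:00, 14:45-17:05 (add 8h to convert from UTC-8).
Bashir in UTC: 09:00-13:00, 14:15-17:05 (subtract 2h to convert from UTC+2).
Rina ∩ Bashir: 09:00-13:00, 14:45-17:05.
The last common window of at least 20 minutes is 14:45-17:05; a 20-minute meeting can start as late as 16:45 and still end by 17:05.

16:45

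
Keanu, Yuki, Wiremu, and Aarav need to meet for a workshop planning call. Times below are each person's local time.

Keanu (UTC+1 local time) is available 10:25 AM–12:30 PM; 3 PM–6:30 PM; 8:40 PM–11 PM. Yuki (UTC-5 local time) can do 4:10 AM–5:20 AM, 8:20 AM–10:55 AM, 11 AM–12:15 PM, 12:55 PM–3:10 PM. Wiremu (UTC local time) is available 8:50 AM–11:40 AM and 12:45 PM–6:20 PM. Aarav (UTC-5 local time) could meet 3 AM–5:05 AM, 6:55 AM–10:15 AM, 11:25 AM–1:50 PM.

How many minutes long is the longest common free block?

75

Keanu in UTC: 09:25-11:30, 14:00-17:30, 19:40-22:00 (subtract 1h to convert from UTC+1).
Yuki in UTC: 09:10-10:20, 13:20-15:55, 16:00-17:15, 17:55-20:10 (add 5h to convert from UTC-5).
Wiremu in UTC: 08:50-11:40, 12:45-18:20.
Aarav in UTC: 08:00-10:05, 11:55-15:15, 16:25-18:50 (add 5h to convert from UTC-5).
Keanu ∩ Yuki: 09:25-10:20, 14:00-15:55, 16:00-17:15, 19:40-20:10.
Keanu ∩ Yuki ∩ Wiremu: 09:25-10:20, 14:00-15:55, 16:00-17:15.
Keanu ∩ Yuki ∩ Wiremu ∩ Aarav: 09:25-10:05, 14:00-15:15, 16:25-17:15.
So the common availability across everyone is 09:25-10:05, 14:00-15:15, 16:25-17:15.
The longest is 14:00-15:15 at 75 minutes.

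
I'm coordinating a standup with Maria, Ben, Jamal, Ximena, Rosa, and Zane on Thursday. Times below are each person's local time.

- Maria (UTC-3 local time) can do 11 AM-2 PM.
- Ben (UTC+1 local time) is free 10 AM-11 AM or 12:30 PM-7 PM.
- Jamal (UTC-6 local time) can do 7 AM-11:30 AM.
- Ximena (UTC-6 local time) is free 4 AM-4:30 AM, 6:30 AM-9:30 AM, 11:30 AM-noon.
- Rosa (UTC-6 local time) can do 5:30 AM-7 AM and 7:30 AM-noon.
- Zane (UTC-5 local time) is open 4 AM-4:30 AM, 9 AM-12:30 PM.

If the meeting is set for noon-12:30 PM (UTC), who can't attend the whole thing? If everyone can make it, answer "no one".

Maria in UTC: 14:00-17:00 (add 3h to convert from UTC-3).
Ben in UTC: 09:00-10:00, 11:30-18:00 (subtract 1h to convert from UTC+1).
Jamal in UTC: 13:00-17:30 (add 6h to convert from UTC-6).
Ximena in UTC: 10:00-10:30, 12:30-15:30, 17:30-18:00 (add 6h to convert from UTC-6).
Rosa in UTC: 11:30-13:00, 13:30-18:00 (add 6h to convert from UTC-6).
Zane in UTC: 09:00-09:30, 14:00-17:30 (add 5h to convert from UTC-5).
Maria: not fully free for 12:00-12:30. Ben: free for 12:00-12:30. Jamal: not fully free for 12:00-12:30. Ximena: not fully free for 12:00-12:30. Rosa: free for 12:00-12:30. Zane: not fully free for 12:00-12:30.

Jamal, Maria, Ximena, Zane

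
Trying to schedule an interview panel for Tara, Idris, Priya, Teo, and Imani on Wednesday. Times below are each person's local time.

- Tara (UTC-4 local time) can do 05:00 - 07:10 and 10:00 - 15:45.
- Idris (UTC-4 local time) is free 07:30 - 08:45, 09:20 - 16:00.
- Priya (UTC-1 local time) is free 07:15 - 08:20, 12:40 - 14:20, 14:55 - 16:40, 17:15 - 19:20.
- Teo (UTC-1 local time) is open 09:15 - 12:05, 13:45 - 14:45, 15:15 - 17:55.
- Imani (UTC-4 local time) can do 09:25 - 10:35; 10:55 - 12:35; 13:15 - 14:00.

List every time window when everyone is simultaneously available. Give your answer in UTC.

14:55-15:20, 16:15-16:35, 17:15-17:40

Tara in UTC: 09:00-11:10, 14:00-19:45 (add 4h to convert from UTC-4).
Idris in UTC: 11:30-12:45, 13:20-20:00 (add 4h to convert from UTC-4).
Priya in UTC: 08:15-09:20, 13:40-15:20, 15:55-17:40, 18:15-20:20 (add 1h to convert from UTC-1).
Teo in UTC: 10:15-13:05, 14:45-15:45, 16:15-18:55 (add 1h to convert from UTC-1).
Imani in UTC: 13:25-14:35, 14:55-16:35, 17:15-18:00 (add 4h to convert from UTC-4).
Tara ∩ Idris: 14:00-19:45.
Tara ∩ Idris ∩ Priya: 14:00-15:20, 15:55-17:40, 18:15-19:45.
Tara ∩ Idris ∩ Priya ∩ Teo: 14:45-15:20, 16:15-17:40, 18:15-18:55.
Tara ∩ Idris ∩ Priya ∩ Teo ∩ Imani: 14:55-15:20, 16:15-16:35, 17:15-17:40.
So the common availability across everyone is 14:55-15:20, 16:15-16:35, 17:15-17:40.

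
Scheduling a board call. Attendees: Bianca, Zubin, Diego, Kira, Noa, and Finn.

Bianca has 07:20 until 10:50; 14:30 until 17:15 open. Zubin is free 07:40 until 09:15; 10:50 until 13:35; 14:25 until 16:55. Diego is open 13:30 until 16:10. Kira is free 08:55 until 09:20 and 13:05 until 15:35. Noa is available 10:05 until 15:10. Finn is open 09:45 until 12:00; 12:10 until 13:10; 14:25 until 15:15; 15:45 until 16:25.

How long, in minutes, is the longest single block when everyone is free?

Bianca ∩ Zubin: 07:40-09:15, 14:30-16:55.
Bianca ∩ Zubin ∩ Diego: 14:30-16:10.
Bianca ∩ Zubin ∩ Diego ∩ Kira: 14:30-15:35.
Bianca ∩ Zubin ∩ Diego ∩ Kira ∩ Noa: 14:30-15:10.
Bianca ∩ Zubin ∩ Diego ∩ Kira ∩ Noa ∩ Finn: 14:30-15:10.
The longest is 14:30-15:10 at 40 minutes.

40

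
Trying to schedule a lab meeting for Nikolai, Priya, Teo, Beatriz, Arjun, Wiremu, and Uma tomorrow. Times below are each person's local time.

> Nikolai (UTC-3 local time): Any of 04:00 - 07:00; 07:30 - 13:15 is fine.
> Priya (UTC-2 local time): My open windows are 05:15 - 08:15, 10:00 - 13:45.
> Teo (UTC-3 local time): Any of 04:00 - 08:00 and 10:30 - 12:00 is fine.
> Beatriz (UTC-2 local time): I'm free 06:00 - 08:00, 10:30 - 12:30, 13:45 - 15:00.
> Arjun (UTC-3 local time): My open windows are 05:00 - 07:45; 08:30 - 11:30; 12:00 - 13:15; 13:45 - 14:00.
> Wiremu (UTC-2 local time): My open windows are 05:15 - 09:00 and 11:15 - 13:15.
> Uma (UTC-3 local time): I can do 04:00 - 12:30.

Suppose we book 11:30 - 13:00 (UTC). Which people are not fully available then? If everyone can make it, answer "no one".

Beatriz, Priya, Teo, Wiremu

Nikolai in UTC: 07:00-10:00, 10:30-16:15 (add 3h to convert from UTC-3).
Priya in UTC: 07:15-10:15, 12:00-15:45 (add 2h to convert from UTC-2).
Teo in UTC: 07:00-11:00, 13:30-15:00 (add 3h to convert from UTC-3).
Beatriz in UTC: 08:00-10:00, 12:30-14:30, 15:45-17:00 (add 2h to convert from UTC-2).
Arjun in UTC: 08:00-10:45, 11:30-14:30, 15:00-16:15, 16:45-17:00 (add 3h to convert from UTC-3).
Wiremu in UTC: 07:15-11:00, 13:15-15:15 (add 2h to convert from UTC-2).
Uma in UTC: 07:00-15:30 (add 3h to convert from UTC-3).
Nikolai: free for 11:30-13:00. Priya: not fully free for 11:30-13:00. Teo: not fully free for 11:30-13:00. Beatriz: not fully free for 11:30-13:00. Arjun: free for 11:30-13:00. Wiremu: not fully free for 11:30-13:00. Uma: free for 11:30-13:00.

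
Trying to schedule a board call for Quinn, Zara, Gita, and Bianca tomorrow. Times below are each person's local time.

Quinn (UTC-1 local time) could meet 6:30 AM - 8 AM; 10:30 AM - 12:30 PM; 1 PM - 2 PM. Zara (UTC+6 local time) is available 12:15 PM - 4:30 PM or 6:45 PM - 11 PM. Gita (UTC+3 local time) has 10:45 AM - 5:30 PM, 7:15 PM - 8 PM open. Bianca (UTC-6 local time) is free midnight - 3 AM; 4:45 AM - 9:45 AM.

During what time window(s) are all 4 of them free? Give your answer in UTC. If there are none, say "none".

Quinn in UTC: 07:30-09:00, 11:30-13:30, 14:00-15:00 (add 1h to convert from UTC-1).
Zara in UTC: 06:15-10:30, 12:45-17:00 (subtract 6h to convert from UTC+6).
Gita in UTC: 07:45-14:30, 16:15-17:00 (subtract 3h to convert from UTC+3).
Bianca in UTC: 06:00-09:00, 10:45-15:45 (add 6h to convert from UTC-6).
Quinn ∩ Zara: 07:30-09:00, 12:45-13:30, 14:00-15:00.
Quinn ∩ Zara ∩ Gita: 07:45-09:00, 12:45-13:30, 14:00-14:30.
Quinn ∩ Zara ∩ Gita ∩ Bianca: 07:45-09:00, 12:45-13:30, 14:00-14:30.

07:45-09:00, 12:45-13:30, 14:00-14:30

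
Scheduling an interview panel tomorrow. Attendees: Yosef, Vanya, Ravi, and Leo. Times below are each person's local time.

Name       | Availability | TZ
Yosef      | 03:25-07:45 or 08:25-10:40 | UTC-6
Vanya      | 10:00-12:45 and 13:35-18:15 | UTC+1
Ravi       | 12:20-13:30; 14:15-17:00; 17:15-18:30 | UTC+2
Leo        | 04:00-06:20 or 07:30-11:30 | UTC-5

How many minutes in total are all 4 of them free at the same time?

240

Yosef in UTC: 09:25-13:45, 14:25-16:40 (add 6h to convert from UTC-6).
Vanya in UTC: 09:00-11:45, 12:35-17:15 (subtract 1h to convert from UTC+1).
Ravi in UTC: 10:20-11:30, 12:15-15:00, 15:15-16:30 (subtract 2h to convert from UTC+2).
Leo in UTC: 09:00-11:20, 12:30-16:30 (add 5h to convert from UTC-5).
Yosef ∩ Vanya: 09:25-11:45, 12:35-13:45, 14:25-16:40.
Yosef ∩ Vanya ∩ Ravi: 10:20-11:30, 12:35-13:45, 14:25-15:00, 15:15-16:30.
Yosef ∩ Vanya ∩ Ravi ∩ Leo: 10:20-11:20, 12:35-13:45, 14:25-15:00, 15:15-16:30.
Summing the common windows: 60 + 70 + 35 + 75 = 240 minutes.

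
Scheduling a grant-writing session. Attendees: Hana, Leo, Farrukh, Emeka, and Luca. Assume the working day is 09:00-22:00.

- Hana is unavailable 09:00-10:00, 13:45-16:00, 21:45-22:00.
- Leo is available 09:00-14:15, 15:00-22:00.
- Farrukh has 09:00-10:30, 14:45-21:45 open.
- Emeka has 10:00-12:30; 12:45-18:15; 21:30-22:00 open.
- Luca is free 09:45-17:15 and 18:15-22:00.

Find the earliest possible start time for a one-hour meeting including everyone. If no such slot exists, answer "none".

Hana free: 10:00-13:45, 16:00-21:45 (invert busy blocks within the working day).
Leo free: 09:00-14:15, 15:00-22:00.
Farrukh free: 09:00-10:30, 14:45-21:45.
Emeka free: 10:00-12:30, 12:45-18:15, 21:30-22:00.
Luca free: 09:45-17:15, 18:15-22:00.
Hana ∩ Leo: 10:00-13:45, 16:00-21:45.
Hana ∩ Leo ∩ Farrukh: 10:00-10:30, 16:00-21:45.
Hana ∩ Leo ∩ Farrukh ∩ Emeka: 10:00-10:30, 16:00-18:15, 21:30-21:45.
Hana ∩ Leo ∩ Farrukh ∩ Emeka ∩ Luca: 10:00-10:30, 16:00-17:15, 21:30-21:45.
Those are the intersection windows.
The first common window of at least 60 minutes is 16:00-17:15, so the earliest start is 16:00.

16:00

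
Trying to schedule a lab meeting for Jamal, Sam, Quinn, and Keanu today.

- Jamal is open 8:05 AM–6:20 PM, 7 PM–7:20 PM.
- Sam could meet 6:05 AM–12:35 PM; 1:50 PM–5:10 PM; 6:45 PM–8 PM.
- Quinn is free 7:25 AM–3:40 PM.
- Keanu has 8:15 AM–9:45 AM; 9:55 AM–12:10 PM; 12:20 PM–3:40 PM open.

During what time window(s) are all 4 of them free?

Jamal ∩ Sam: 08:05-12:35, 13:50-17:10, 19:00-19:20.
Jamal ∩ Sam ∩ Quinn: 08:05-12:35, 13:50-15:40.
Jamal ∩ Sam ∩ Quinn ∩ Keanu: 08:15-09:45, 09:55-12:10, 12:20-12:35, 13:50-15:40.
Those are the intersection windows.

08:15-09:45, 09:55-12:10, 12:20-12:35, 13:50-15:40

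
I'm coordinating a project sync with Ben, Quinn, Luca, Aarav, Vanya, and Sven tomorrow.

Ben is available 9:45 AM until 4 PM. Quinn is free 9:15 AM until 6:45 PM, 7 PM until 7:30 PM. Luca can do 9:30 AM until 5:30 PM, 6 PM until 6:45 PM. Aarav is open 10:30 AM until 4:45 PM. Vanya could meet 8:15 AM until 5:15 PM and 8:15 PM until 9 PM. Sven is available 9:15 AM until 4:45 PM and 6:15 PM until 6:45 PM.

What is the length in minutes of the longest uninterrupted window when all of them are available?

Ben ∩ Quinn: 09:45-16:00.
Ben ∩ Quinn ∩ Luca: 09:45-16:00.
Ben ∩ Quinn ∩ Luca ∩ Aarav: 10:30-16:00.
Ben ∩ Quinn ∩ Luca ∩ Aarav ∩ Vanya: 10:30-16:00.
Ben ∩ Quinn ∩ Luca ∩ Aarav ∩ Vanya ∩ Sven: 10:30-16:00.
The longest is 10:30-16:00 at 330 minutes.

330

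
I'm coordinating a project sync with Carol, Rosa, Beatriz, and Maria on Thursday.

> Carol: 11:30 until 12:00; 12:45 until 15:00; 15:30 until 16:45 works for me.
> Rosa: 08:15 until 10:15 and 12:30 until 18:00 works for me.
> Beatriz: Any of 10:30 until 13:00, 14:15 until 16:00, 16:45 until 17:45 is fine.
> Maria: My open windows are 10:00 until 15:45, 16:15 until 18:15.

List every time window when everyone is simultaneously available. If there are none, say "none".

Carol ∩ Rosa: 12:45-15:00, 15:30-16:45.
Carol ∩ Rosa ∩ Beatriz: 12:45-13:00, 14:15-15:00, 15:30-16:00.
Carol ∩ Rosa ∩ Beatriz ∩ Maria: 12:45-13:00, 14:15-15:00, 15:30-15:45.
So the common availability across everyone is 12:45-13:00, 14:15-15:00, 15:30-15:45.

12:45-13:00, 14:15-15:00, 15:30-15:45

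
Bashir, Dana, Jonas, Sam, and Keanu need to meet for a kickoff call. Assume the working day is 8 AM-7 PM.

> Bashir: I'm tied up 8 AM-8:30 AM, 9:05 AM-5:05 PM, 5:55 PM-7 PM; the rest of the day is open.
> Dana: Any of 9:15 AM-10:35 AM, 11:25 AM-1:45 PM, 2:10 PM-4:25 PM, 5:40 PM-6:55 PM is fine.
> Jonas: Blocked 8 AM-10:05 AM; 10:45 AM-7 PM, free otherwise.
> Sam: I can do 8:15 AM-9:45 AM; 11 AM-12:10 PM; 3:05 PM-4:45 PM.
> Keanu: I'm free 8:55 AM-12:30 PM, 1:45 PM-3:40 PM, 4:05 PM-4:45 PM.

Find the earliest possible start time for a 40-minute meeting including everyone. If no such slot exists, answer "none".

Bashir free: 08:30-09:05, 17:05-17:55 (invert busy blocks within the working day).
Dana free: 09:15-10:35, 11:25-13:45, 14:10-16:25, 17:40-18:55.
Jonas free: 10:05-10:45 (invert busy blocks within the working day).
Sam free: 08:15-09:45, 11:00-12:10, 15:05-16:45.
Keanu free: 08:55-12:30, 13:45-15:40, 16:05-16:45.
Bashir ∩ Dana: 17:40-17:55.
Bashir ∩ Dana ∩ Jonas: ∅.
Bashir ∩ Dana ∩ Jonas ∩ Sam: ∅.
Bashir ∩ Dana ∩ Jonas ∩ Sam ∩ Keanu: ∅.
There is no time when everyone is free.
No common window is at least 40 minutes long.

none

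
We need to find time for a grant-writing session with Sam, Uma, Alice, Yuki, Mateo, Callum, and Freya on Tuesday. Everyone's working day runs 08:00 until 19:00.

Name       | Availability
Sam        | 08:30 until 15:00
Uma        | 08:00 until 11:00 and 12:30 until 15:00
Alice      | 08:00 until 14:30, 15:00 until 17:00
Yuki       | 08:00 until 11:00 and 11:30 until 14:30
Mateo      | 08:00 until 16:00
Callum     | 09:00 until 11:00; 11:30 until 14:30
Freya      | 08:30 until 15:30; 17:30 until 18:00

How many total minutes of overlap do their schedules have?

Sam ∩ Uma: 08:30-11:00, 12:30-15:00.
Sam ∩ Uma ∩ Alice: 08:30-11:00, 12:30-14:30.
Sam ∩ Uma ∩ Alice ∩ Yuki: 08:30-11:00, 12:30-14:30.
Sam ∩ Uma ∩ Alice ∩ Yuki ∩ Mateo: 08:30-11:00, 12:30-14:30.
Sam ∩ Uma ∩ Alice ∩ Yuki ∩ Mateo ∩ Callum: 09:00-11:00, 12:30-14:30.
Sam ∩ Uma ∩ Alice ∩ Yuki ∩ Mateo ∩ Callum ∩ Freya: 09:00-11:00, 12:30-14:30.
Summing the common windows: 120 + 120 = 240 minutes.

240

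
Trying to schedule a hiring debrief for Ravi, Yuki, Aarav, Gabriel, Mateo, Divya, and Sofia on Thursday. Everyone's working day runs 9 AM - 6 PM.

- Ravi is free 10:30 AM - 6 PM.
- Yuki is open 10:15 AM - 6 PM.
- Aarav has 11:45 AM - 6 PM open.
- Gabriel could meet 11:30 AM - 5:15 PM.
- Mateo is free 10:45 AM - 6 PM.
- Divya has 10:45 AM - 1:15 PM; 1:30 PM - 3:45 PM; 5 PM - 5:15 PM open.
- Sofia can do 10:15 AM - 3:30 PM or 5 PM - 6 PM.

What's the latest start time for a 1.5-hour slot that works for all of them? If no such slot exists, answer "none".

14:00

Ravi ∩ Yuki: 10:30-18:00.
Ravi ∩ Yuki ∩ Aarav: 11:45-18:00.
Ravi ∩ Yuki ∩ Aarav ∩ Gabriel: 11:45-17:15.
Ravi ∩ Yuki ∩ Aarav ∩ Gabriel ∩ Mateo: 11:45-17:15.
Ravi ∩ Yuki ∩ Aarav ∩ Gabriel ∩ Mateo ∩ Divya: 11:45-13:15, 13:30-15:45, 17:00-17:15.
Ravi ∩ Yuki ∩ Aarav ∩ Gabriel ∩ Mateo ∩ Divya ∩ Sofia: 11:45-13:15, 13:30-15:30, 17:00-17:15.
Those are the intersection windows.
The last common window of at least 90 minutes is 13:30-15:30; a 90-minute meeting can start as late as 14:00 and still end by 15:30.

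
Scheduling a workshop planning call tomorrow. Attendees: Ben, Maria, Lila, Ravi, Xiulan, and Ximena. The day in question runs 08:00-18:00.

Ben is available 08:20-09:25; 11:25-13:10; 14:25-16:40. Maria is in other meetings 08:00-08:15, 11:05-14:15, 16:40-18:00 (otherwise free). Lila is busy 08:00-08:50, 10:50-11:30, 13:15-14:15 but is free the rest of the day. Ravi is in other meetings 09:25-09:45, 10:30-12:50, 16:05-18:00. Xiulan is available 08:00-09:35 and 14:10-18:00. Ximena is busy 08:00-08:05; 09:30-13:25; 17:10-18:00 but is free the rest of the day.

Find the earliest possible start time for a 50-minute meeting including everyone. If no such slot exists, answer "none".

14:25

Ben free: 08:20-09:25, 11:25-13:10, 14:25-16:40.
Maria free: 08:15-11:05, 14:15-16:40 (invert busy blocks within the working day).
Lila free: 08:50-10:50, 11:30-13:15, 14:15-18:00 (invert busy blocks within the working day).
Ravi free: 08:00-09:25, 09:45-10:30, 12:50-16:05 (invert busy blocks within the working day).
Xiulan free: 08:00-09:35, 14:10-18:00.
Ximena free: 08:05-09:30, 13:25-17:10 (invert busy blocks within the working day).
Ben ∩ Maria: 08:20-09:25, 14:25-16:40.
Ben ∩ Maria ∩ Lila: 08:50-09:25, 14:25-16:40.
Ben ∩ Maria ∩ Lila ∩ Ravi: 08:50-09:25, 14:25-16:05.
Ben ∩ Maria ∩ Lila ∩ Ravi ∩ Xiulan: 08:50-09:25, 14:25-16:05.
Ben ∩ Maria ∩ Lila ∩ Ravi ∩ Xiulan ∩ Ximena: 08:50-09:25, 14:25-16:05.
The first common window of at least 50 minutes is 14:25-16:05, so the earliest start is 14:25.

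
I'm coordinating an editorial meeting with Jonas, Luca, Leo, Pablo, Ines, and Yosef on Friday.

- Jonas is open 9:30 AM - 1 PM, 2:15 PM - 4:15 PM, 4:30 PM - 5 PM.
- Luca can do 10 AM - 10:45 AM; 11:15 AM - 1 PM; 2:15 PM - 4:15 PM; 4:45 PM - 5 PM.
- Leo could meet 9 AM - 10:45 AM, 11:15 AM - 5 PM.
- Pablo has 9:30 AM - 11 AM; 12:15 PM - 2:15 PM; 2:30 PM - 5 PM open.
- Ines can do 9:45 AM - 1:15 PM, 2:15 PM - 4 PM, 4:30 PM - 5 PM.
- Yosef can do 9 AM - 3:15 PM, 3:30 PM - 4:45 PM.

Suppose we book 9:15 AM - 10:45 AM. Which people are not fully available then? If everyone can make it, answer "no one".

Ines, Jonas, Luca, Pablo

Jonas: not fully free for 09:15-10:45. Luca: not fully free for 09:15-10:45. Leo: free for 09:15-10:45. Pablo: not fully free for 09:15-10:45. Ines: not fully free for 09:15-10:45. Yosef: free for 09:15-10:45.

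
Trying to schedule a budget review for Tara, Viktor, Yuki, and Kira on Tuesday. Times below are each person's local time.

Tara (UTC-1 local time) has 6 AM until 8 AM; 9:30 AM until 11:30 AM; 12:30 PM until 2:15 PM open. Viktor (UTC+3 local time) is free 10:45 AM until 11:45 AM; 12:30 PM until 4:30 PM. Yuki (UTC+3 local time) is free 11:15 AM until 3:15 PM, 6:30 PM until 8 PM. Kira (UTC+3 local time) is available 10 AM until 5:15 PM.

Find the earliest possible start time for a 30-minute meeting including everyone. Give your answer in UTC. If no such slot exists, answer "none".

08:15

Tara in UTC: 07:00-09:00, 10:30-12:30, 13:30-15:15 (add 1h to convert from UTC-1).
Viktor in UTC: 07:45-08:45, 09:30-13:30 (subtract 3h to convert from UTC+3).
Yuki in UTC: 08:15-12:15, 15:30-17:00 (subtract 3h to convert from UTC+3).
Kira in UTC: 07:00-14:15 (subtract 3h to convert from UTC+3).
Tara ∩ Viktor: 07:45-08:45, 10:30-12:30.
Tara ∩ Viktor ∩ Yuki: 08:15-08:45, 10:30-12:15.
Tara ∩ Viktor ∩ Yuki ∩ Kira: 08:15-08:45, 10:30-12:15.
So the common availability across everyone is 08:15-08:45, 10:30-12:15.
The first common window of at least 30 minutes is 08:15-08:45, so the earliest start is 08:15.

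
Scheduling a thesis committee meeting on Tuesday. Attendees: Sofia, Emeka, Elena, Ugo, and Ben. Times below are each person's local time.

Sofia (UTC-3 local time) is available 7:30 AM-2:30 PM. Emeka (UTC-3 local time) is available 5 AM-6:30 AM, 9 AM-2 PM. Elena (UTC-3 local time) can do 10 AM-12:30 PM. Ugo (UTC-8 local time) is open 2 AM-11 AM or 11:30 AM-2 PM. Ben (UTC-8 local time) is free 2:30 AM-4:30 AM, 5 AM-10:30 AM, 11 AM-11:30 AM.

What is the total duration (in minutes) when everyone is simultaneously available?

150

Sofia in UTC: 10:30-17:30 (add 3h to convert from UTC-3).
Emeka in UTC: 08:00-09:30, 12:00-17:00 (add 3h to convert from UTC-3).
Elena in UTC: 13:00-15:30 (add 3h to convert from UTC-3).
Ugo in UTC: 10:00-19:00, 19:30-22:00 (add 8h to convert from UTC-8).
Ben in UTC: 10:30-12:30, 13:00-18:30, 19:00-19:30 (add 8h to convert from UTC-8).
Sofia ∩ Emeka: 12:00-17:00.
Sofia ∩ Emeka ∩ Elena: 13:00-15:30.
Sofia ∩ Emeka ∩ Elena ∩ Ugo: 13:00-15:30.
Sofia ∩ Emeka ∩ Elena ∩ Ugo ∩ Ben: 13:00-15:30.
That's a single block of 150 minutes.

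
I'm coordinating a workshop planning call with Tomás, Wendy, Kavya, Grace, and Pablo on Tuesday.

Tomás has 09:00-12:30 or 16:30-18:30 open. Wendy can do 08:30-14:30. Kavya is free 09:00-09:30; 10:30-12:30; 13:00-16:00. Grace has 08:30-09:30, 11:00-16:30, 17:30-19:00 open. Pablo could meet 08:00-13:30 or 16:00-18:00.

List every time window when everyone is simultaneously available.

Tomás ∩ Wendy: 09:00-12:30.
Tomás ∩ Wendy ∩ Kavya: 09:00-09:30, 10:30-12:30.
Tomás ∩ Wendy ∩ Kavya ∩ Grace: 09:00-09:30, 11:00-12:30.
Tomás ∩ Wendy ∩ Kavya ∩ Grace ∩ Pablo: 09:00-09:30, 11:00-12:30.
So the common availability across everyone is 09:00-09:30, 11:00-12:30.

09:00-09:30, 11:00-12:30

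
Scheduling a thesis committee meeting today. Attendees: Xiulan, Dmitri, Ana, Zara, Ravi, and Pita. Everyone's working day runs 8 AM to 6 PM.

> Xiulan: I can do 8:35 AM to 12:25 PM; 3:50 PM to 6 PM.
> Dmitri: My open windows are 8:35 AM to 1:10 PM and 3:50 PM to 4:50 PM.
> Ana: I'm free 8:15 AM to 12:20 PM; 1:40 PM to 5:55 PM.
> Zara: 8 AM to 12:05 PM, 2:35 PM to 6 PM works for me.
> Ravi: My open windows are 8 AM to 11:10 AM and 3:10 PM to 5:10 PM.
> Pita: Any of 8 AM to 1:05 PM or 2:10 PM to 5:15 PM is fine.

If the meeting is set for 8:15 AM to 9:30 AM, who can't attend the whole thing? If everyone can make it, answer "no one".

Xiulan: not fully free for 08:15-09:30. Dmitri: not fully free for 08:15-09:30. Ana: free for 08:15-09:30. Zara: free for 08:15-09:30. Ravi: free for 08:15-09:30. Pita: free for 08:15-09:30.

Dmitri, Xiulan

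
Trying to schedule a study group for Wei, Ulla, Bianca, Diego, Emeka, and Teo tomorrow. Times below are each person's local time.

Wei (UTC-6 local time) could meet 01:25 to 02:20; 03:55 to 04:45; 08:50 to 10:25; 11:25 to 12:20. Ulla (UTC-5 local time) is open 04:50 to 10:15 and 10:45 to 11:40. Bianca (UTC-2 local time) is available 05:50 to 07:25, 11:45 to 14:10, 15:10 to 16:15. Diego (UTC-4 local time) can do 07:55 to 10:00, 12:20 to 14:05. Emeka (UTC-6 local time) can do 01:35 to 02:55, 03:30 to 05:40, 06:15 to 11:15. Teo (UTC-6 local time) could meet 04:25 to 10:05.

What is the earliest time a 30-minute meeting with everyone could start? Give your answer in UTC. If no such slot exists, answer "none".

none

Wei in UTC: 07:25-08:20, 09:55-10:45, 14:50-16:25, 17:25-18:20 (add 6h to convert from UTC-6).
Ulla in UTC: 09:50-15:15, 15:45-16:40 (add 5h to convert from UTC-5).
Bianca in UTC: 07:50-09:25, 13:45-16:10, 17:10-18:15 (add 2h to convert from UTC-2).
Diego in UTC: 11:55-14:00, 16:20-18:05 (add 4h to convert from UTC-4).
Emeka in UTC: 07:35-08:55, 09:30-11:40, 12:15-17:15 (add 6h to convert from UTC-6).
Teo in UTC: 10:25-16:05 (add 6h to convert from UTC-6).
Wei ∩ Ulla: 09:55-10:45, 14:50-15:15, 15:45-16:25.
Wei ∩ Ulla ∩ Bianca: 14:50-15:15, 15:45-16:10.
Wei ∩ Ulla ∩ Bianca ∩ Diego: ∅.
Wei ∩ Ulla ∩ Bianca ∩ Diego ∩ Emeka: ∅.
Wei ∩ Ulla ∩ Bianca ∩ Diego ∩ Emeka ∩ Teo: ∅.
There is no time when everyone is free.
No common window is at least 30 minutes long.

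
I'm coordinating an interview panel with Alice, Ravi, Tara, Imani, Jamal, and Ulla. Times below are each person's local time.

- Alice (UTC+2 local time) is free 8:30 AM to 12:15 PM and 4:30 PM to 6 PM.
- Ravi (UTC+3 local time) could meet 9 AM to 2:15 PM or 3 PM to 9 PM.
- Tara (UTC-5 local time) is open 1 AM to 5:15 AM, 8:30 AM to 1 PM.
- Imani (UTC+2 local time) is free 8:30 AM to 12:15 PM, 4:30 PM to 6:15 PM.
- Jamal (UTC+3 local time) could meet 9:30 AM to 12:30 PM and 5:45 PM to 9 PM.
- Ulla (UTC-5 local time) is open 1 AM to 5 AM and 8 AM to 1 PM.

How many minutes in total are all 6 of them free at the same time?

255

Alice in UTC: 06:30-10:15, 14:30-16:00 (subtract 2h to convert from UTC+2).
Ravi in UTC: 06:00-11:15, 12:00-18:00 (subtract 3h to convert from UTC+3).
Tara in UTC: 06:00-10:15, 13:30-18:00 (add 5h to convert from UTC-5).
Imani in UTC: 06:30-10:15, 14:30-16:15 (subtract 2h to convert from UTC+2).
Jamal in UTC: 06:30-09:30, 14:45-18:00 (subtract 3h to convert from UTC+3).
Ulla in UTC: 06:00-10:00, 13:00-18:00 (add 5h to convert from UTC-5).
Alice ∩ Ravi: 06:30-10:15, 14:30-16:00.
Alice ∩ Ravi ∩ Tara: 06:30-10:15, 14:30-16:00.
Alice ∩ Ravi ∩ Tara ∩ Imani: 06:30-10:15, 14:30-16:00.
Alice ∩ Ravi ∩ Tara ∩ Imani ∩ Jamal: 06:30-09:30, 14:45-16:00.
Alice ∩ Ravi ∩ Tara ∩ Imani ∩ Jamal ∩ Ulla: 06:30-09:30, 14:45-16:00.
Summing the common windows: 180 + 75 = 255 minutes.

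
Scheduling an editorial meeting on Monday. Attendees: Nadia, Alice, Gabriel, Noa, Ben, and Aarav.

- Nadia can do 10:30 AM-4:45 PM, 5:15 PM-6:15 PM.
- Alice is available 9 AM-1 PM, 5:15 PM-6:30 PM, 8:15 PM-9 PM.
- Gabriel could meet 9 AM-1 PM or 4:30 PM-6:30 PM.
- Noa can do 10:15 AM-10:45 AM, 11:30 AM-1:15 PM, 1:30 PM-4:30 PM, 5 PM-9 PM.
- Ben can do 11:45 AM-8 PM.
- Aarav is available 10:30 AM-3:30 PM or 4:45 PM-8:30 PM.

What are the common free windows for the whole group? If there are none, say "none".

11:45-13:00, 17:15-18:15

Nadia ∩ Alice: 10:30-13:00, 17:15-18:15.
Nadia ∩ Alice ∩ Gabriel: 10:30-13:00, 17:15-18:15.
Nadia ∩ Alice ∩ Gabriel ∩ Noa: 10:30-10:45, 11:30-13:00, 17:15-18:15.
Nadia ∩ Alice ∩ Gabriel ∩ Noa ∩ Ben: 11:45-13:00, 17:15-18:15.
Nadia ∩ Alice ∩ Gabriel ∩ Noa ∩ Ben ∩ Aarav: 11:45-13:00, 17:15-18:15.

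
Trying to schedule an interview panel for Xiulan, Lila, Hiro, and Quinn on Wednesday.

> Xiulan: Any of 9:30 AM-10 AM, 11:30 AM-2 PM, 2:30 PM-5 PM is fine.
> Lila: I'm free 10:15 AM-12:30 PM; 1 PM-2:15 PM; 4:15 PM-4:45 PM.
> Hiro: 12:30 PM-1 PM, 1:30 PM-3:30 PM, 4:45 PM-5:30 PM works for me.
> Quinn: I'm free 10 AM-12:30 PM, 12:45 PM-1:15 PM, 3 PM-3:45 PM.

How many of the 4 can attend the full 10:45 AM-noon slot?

2

Lila and Quinn can make the full 10:45-12:00 slot — that's 2.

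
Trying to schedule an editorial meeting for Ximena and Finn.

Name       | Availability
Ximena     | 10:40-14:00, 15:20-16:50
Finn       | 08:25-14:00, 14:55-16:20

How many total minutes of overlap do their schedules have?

Ximena ∩ Finn: 10:40-14:00, 15:20-16:20.
Summing the common windows: 200 + 60 = 260 minutes.

260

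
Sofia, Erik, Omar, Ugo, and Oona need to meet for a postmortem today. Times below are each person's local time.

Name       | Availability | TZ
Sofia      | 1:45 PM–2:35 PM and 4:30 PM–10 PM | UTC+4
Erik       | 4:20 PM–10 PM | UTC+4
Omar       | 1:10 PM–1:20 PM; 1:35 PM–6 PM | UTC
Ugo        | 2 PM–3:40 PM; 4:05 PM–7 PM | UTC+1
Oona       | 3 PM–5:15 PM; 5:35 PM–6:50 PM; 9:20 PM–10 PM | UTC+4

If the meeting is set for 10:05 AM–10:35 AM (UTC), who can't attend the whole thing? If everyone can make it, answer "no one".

Erik, Omar, Oona, Ugo

Sofia in UTC: 09:45-10:35, 12:30-18:00 (subtract 4h to convert from UTC+4).
Erik in UTC: 12:20-18:00 (subtract 4h to convert from UTC+4).
Omar in UTC: 13:10-13:20, 13:35-18:00.
Ugo in UTC: 13:00-14:40, 15:05-18:00 (subtract 1h to convert from UTC+1).
Oona in UTC: 11:00-13:15, 13:35-14:50, 17:20-18:00 (subtract 4h to convert from UTC+4).
Sofia: free for 10:05-10:35. Erik: not fully free for 10:05-10:35. Omar: not fully free for 10:05-10:35. Ugo: not fully free for 10:05-10:35. Oona: not fully free for 10:05-10:35.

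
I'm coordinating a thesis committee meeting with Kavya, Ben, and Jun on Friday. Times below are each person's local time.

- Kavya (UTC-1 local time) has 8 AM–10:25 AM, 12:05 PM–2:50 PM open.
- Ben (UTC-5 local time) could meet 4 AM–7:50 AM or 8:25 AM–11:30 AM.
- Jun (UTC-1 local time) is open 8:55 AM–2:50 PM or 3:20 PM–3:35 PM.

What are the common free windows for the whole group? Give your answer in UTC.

09:55-11:25, 13:25-15:50

Kavya in UTC: 09:00-11:25, 13:05-15:50 (add 1h to convert from UTC-1).
Ben in UTC: 09:00-12:50, 13:25-16:30 (add 5h to convert from UTC-5).
Jun in UTC: 09:55-15:50, 16:20-16:35 (add 1h to convert from UTC-1).
Kavya ∩ Ben: 09:00-11:25, 13:25-15:50.
Kavya ∩ Ben ∩ Jun: 09:55-11:25, 13:25-15:50.
So the common availability across everyone is 09:55-11:25, 13:25-15:50.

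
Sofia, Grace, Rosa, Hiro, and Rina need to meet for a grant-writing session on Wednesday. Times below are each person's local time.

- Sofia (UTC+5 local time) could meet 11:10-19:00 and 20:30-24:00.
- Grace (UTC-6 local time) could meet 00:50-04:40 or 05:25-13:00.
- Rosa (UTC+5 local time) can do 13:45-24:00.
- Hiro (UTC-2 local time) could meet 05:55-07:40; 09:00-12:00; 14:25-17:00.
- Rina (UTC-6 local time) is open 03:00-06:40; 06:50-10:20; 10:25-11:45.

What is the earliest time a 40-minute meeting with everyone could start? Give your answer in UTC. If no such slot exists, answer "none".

Sofia in UTC: 06:10-14:00, 15:30-19:00 (subtract 5h to convert from UTC+5).
Grace in UTC: 06:50-10:40, 11:25-19:00 (add 6h to convert from UTC-6).
Rosa in UTC: 08:45-19:00 (subtract 5h to convert from UTC+5).
Hiro in UTC: 07:55-09:40, 11:00-14:00, 16:25-19:00 (add 2h to convert from UTC-2).
Rina in UTC: 09:00-12:40, 12:50-16:20, 16:25-17:45 (add 6h to convert from UTC-6).
Sofia ∩ Grace: 06:50-10:40, 11:25-14:00, 15:30-19:00.
Sofia ∩ Grace ∩ Rosa: 08:45-10:40, 11:25-14:00, 15:30-19:00.
Sofia ∩ Grace ∩ Rosa ∩ Hiro: 08:45-09:40, 11:25-14:00, 16:25-19:00.
Sofia ∩ Grace ∩ Rosa ∩ Hiro ∩ Rina: 09:00-09:40, 11:25-12:40, 12:50-14:00, 16:25-17:45.
Those are the intersection windows.
The first common window of at least 40 minutes is 09:00-09:40, so the earliest start is 09:00.

09:00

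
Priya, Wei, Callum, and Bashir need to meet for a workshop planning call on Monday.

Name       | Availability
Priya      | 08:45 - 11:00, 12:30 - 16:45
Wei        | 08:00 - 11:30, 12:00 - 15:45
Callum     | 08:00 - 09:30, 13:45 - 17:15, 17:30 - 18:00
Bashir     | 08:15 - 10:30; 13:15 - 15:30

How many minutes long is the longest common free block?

Priya ∩ Wei: 08:45-11:00, 12:30-15:45.
Priya ∩ Wei ∩ Callum: 08:45-09:30, 13:45-15:45.
Priya ∩ Wei ∩ Callum ∩ Bashir: 08:45-09:30, 13:45-15:30.
The longest is 13:45-15:30 at 105 minutes.

105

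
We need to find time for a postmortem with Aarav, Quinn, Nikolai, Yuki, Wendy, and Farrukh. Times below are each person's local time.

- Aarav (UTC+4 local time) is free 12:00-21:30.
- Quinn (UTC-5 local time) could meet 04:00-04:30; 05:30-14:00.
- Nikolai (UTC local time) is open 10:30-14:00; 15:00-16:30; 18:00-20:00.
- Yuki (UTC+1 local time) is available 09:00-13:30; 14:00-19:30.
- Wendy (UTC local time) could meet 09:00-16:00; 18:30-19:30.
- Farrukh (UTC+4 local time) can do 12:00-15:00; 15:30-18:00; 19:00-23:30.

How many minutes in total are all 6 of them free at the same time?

210

Aarav in UTC: 08:00-17:30 (subtract 4h to convert from UTC+4).
Quinn in UTC: 09:00-09:30, 10:30-19:00 (add 5h to convert from UTC-5).
Nikolai in UTC: 10:30-14:00, 15:00-16:30, 18:00-20:00.
Yuki in UTC: 08:00-12:30, 13:00-18:30 (subtract 1h to convert from UTC+1).
Wendy in UTC: 09:00-16:00, 18:30-19:30.
Farrukh in UTC: 08:00-11:00, 11:30-14:00, 15:00-19:30 (subtract 4h to convert from UTC+4).
Aarav ∩ Quinn: 09:00-09:30, 10:30-17:30.
Aarav ∩ Quinn ∩ Nikolai: 10:30-14:00, 15:00-16:30.
Aarav ∩ Quinn ∩ Nikolai ∩ Yuki: 10:30-12:30, 13:00-14:00, 15:00-16:30.
Aarav ∩ Quinn ∩ Nikolai ∩ Yuki ∩ Wendy: 10:30-12:30, 13:00-14:00, 15:00-16:00.
Aarav ∩ Quinn ∩ Nikolai ∩ Yuki ∩ Wendy ∩ Farrukh: 10:30-11:00, 11:30-12:30, 13:00-14:00, 15:00-16:00.
Those are the intersection windows.
Summing the common windows: 30 + 60 + 60 + 60 = 210 minutes.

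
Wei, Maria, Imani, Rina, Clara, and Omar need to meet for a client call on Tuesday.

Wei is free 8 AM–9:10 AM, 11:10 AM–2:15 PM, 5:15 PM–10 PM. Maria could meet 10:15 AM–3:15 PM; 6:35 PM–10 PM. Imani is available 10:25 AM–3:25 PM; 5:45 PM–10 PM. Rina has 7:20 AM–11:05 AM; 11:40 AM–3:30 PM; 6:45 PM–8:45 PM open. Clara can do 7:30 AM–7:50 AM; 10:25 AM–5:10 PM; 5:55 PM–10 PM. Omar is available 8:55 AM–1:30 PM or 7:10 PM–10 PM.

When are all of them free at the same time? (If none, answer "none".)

11:40-13:30, 19:10-20:45

Wei ∩ Maria: 11:10-14:15, 18:35-22:00.
Wei ∩ Maria ∩ Imani: 11:10-14:15, 18:35-22:00.
Wei ∩ Maria ∩ Imani ∩ Rina: 11:40-14:15, 18:45-20:45.
Wei ∩ Maria ∩ Imani ∩ Rina ∩ Clara: 11:40-14:15, 18:45-20:45.
Wei ∩ Maria ∩ Imani ∩ Rina ∩ Clara ∩ Omar: 11:40-13:30, 19:10-20:45.
Those are the intersection windows.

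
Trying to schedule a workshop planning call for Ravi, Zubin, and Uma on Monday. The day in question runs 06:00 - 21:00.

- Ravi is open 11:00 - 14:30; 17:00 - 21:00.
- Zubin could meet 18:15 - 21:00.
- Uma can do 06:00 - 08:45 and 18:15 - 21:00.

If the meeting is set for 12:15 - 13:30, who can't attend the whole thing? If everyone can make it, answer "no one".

Ravi: free for 12:15-13:30. Zubin: not fully free for 12:15-13:30. Uma: not fully free for 12:15-13:30.

Uma, Zubin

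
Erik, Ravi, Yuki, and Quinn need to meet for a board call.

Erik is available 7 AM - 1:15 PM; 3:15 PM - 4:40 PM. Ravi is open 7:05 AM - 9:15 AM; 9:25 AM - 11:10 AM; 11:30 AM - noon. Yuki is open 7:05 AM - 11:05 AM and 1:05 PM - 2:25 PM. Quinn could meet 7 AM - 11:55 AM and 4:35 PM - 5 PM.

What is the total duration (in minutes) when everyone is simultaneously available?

230

Erik ∩ Ravi: 07:05-09:15, 09:25-11:10, 11:30-12:00.
Erik ∩ Ravi ∩ Yuki: 07:05-09:15, 09:25-11:05.
Erik ∩ Ravi ∩ Yuki ∩ Quinn: 07:05-09:15, 09:25-11:05.
Summing the common windows: 130 + 100 = 230 minutes.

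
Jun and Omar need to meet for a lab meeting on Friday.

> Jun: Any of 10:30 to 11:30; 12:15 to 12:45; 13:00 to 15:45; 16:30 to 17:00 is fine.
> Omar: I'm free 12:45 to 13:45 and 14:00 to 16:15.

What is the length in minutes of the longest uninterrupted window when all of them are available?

Jun ∩ Omar: 13:00-13:45, 14:00-15:45.
The longest is 14:00-15:45 at 105 minutes.

105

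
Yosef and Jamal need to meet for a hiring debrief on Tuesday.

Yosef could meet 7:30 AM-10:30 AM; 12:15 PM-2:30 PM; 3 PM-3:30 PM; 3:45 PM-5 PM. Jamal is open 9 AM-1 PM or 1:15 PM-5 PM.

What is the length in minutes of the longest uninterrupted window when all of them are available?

Yosef ∩ Jamal: 09:00-10:30, 12:15-13:00, 13:15-14:30, 15:00-15:30, 15:45-17:00.
So the common availability across everyone is 09:00-10:30, 12:15-13:00, 13:15-14:30, 15:00-15:30, 15:45-17:00.
The longest is 09:00-10:30 at 90 minutes.

90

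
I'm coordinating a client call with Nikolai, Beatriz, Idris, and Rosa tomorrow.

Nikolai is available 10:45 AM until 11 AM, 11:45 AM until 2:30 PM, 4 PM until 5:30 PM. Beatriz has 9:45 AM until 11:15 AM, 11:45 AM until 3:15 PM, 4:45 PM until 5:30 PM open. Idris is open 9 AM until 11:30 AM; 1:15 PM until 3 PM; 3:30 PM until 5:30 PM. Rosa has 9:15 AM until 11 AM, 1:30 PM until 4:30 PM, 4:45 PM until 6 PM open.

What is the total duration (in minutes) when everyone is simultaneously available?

Nikolai ∩ Beatriz: 10:45-11:00, 11:45-14:30, 16:45-17:30.
Nikolai ∩ Beatriz ∩ Idris: 10:45-11:00, 13:15-14:30, 16:45-17:30.
Nikolai ∩ Beatriz ∩ Idris ∩ Rosa: 10:45-11:00, 13:30-14:30, 16:45-17:30.
Summing the common windows: 15 + 60 + 45 = 120 minutes.

120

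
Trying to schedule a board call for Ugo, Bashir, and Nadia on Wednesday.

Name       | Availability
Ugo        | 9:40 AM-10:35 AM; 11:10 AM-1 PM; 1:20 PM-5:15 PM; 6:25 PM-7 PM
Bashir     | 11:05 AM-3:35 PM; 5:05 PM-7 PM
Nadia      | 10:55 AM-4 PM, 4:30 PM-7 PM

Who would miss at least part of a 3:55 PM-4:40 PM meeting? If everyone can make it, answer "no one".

Bashir, Nadia

Ugo: free for 15:55-16:40. Bashir: not fully free for 15:55-16:40. Nadia: not fully free for 15:55-16:40.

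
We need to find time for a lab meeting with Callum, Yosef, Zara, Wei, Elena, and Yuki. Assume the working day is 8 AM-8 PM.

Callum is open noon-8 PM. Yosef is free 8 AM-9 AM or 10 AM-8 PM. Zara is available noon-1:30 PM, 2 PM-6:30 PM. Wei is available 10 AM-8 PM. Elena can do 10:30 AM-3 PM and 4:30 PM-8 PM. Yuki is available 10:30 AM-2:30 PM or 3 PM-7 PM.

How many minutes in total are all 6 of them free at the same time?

240

Callum ∩ Yosef: 12:00-20:00.
Callum ∩ Yosef ∩ Zara: 12:00-13:30, 14:00-18:30.
Callum ∩ Yosef ∩ Zara ∩ Wei: 12:00-13:30, 14:00-18:30.
Callum ∩ Yosef ∩ Zara ∩ Wei ∩ Elena: 12:00-13:30, 14:00-15:00, 16:30-18:30.
Callum ∩ Yosef ∩ Zara ∩ Wei ∩ Elena ∩ Yuki: 12:00-13:30, 14:00-14:30, 16:30-18:30.
Summing the common windows: 90 + 30 + 120 = 240 minutes.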